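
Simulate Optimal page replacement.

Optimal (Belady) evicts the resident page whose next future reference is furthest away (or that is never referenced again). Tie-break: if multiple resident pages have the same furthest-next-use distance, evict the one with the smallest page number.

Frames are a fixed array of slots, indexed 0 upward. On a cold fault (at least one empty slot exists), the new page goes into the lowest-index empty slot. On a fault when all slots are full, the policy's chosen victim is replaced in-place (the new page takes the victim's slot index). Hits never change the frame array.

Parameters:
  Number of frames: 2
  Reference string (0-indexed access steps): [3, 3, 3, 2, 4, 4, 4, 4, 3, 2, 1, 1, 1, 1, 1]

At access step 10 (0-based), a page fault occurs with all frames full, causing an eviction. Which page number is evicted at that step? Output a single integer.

Step 0: ref 3 -> FAULT, frames=[3,-]
Step 1: ref 3 -> HIT, frames=[3,-]
Step 2: ref 3 -> HIT, frames=[3,-]
Step 3: ref 2 -> FAULT, frames=[3,2]
Step 4: ref 4 -> FAULT, evict 2, frames=[3,4]
Step 5: ref 4 -> HIT, frames=[3,4]
Step 6: ref 4 -> HIT, frames=[3,4]
Step 7: ref 4 -> HIT, frames=[3,4]
Step 8: ref 3 -> HIT, frames=[3,4]
Step 9: ref 2 -> FAULT, evict 3, frames=[2,4]
Step 10: ref 1 -> FAULT, evict 2, frames=[1,4]
At step 10: evicted page 2

Answer: 2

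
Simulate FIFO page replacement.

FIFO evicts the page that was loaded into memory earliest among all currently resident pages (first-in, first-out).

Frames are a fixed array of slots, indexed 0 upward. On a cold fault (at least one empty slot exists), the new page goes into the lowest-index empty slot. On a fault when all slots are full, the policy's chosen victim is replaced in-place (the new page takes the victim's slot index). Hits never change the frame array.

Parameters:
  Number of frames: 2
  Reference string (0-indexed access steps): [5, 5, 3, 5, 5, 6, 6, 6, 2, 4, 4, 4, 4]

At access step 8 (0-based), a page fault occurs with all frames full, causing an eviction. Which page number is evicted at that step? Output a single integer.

Step 0: ref 5 -> FAULT, frames=[5,-]
Step 1: ref 5 -> HIT, frames=[5,-]
Step 2: ref 3 -> FAULT, frames=[5,3]
Step 3: ref 5 -> HIT, frames=[5,3]
Step 4: ref 5 -> HIT, frames=[5,3]
Step 5: ref 6 -> FAULT, evict 5, frames=[6,3]
Step 6: ref 6 -> HIT, frames=[6,3]
Step 7: ref 6 -> HIT, frames=[6,3]
Step 8: ref 2 -> FAULT, evict 3, frames=[6,2]
At step 8: evicted page 3

Answer: 3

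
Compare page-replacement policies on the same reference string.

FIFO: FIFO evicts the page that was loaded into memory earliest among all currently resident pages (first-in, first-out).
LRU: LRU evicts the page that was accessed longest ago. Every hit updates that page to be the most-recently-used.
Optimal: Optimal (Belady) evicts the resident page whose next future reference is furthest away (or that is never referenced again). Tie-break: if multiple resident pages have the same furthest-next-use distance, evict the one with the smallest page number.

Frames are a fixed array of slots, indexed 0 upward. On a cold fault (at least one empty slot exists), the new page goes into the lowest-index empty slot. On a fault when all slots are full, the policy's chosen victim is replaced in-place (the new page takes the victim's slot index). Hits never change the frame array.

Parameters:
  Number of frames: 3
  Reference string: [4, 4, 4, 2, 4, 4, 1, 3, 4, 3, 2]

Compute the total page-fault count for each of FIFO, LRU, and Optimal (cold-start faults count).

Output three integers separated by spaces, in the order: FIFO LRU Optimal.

--- FIFO ---
  step 0: ref 4 -> FAULT, frames=[4,-,-] (faults so far: 1)
  step 1: ref 4 -> HIT, frames=[4,-,-] (faults so far: 1)
  step 2: ref 4 -> HIT, frames=[4,-,-] (faults so far: 1)
  step 3: ref 2 -> FAULT, frames=[4,2,-] (faults so far: 2)
  step 4: ref 4 -> HIT, frames=[4,2,-] (faults so far: 2)
  step 5: ref 4 -> HIT, frames=[4,2,-] (faults so far: 2)
  step 6: ref 1 -> FAULT, frames=[4,2,1] (faults so far: 3)
  step 7: ref 3 -> FAULT, evict 4, frames=[3,2,1] (faults so far: 4)
  step 8: ref 4 -> FAULT, evict 2, frames=[3,4,1] (faults so far: 5)
  step 9: ref 3 -> HIT, frames=[3,4,1] (faults so far: 5)
  step 10: ref 2 -> FAULT, evict 1, frames=[3,4,2] (faults so far: 6)
  FIFO total faults: 6
--- LRU ---
  step 0: ref 4 -> FAULT, frames=[4,-,-] (faults so far: 1)
  step 1: ref 4 -> HIT, frames=[4,-,-] (faults so far: 1)
  step 2: ref 4 -> HIT, frames=[4,-,-] (faults so far: 1)
  step 3: ref 2 -> FAULT, frames=[4,2,-] (faults so far: 2)
  step 4: ref 4 -> HIT, frames=[4,2,-] (faults so far: 2)
  step 5: ref 4 -> HIT, frames=[4,2,-] (faults so far: 2)
  step 6: ref 1 -> FAULT, frames=[4,2,1] (faults so far: 3)
  step 7: ref 3 -> FAULT, evict 2, frames=[4,3,1] (faults so far: 4)
  step 8: ref 4 -> HIT, frames=[4,3,1] (faults so far: 4)
  step 9: ref 3 -> HIT, frames=[4,3,1] (faults so far: 4)
  step 10: ref 2 -> FAULT, evict 1, frames=[4,3,2] (faults so far: 5)
  LRU total faults: 5
--- Optimal ---
  step 0: ref 4 -> FAULT, frames=[4,-,-] (faults so far: 1)
  step 1: ref 4 -> HIT, frames=[4,-,-] (faults so far: 1)
  step 2: ref 4 -> HIT, frames=[4,-,-] (faults so far: 1)
  step 3: ref 2 -> FAULT, frames=[4,2,-] (faults so far: 2)
  step 4: ref 4 -> HIT, frames=[4,2,-] (faults so far: 2)
  step 5: ref 4 -> HIT, frames=[4,2,-] (faults so far: 2)
  step 6: ref 1 -> FAULT, frames=[4,2,1] (faults so far: 3)
  step 7: ref 3 -> FAULT, evict 1, frames=[4,2,3] (faults so far: 4)
  step 8: ref 4 -> HIT, frames=[4,2,3] (faults so far: 4)
  step 9: ref 3 -> HIT, frames=[4,2,3] (faults so far: 4)
  step 10: ref 2 -> HIT, frames=[4,2,3] (faults so far: 4)
  Optimal total faults: 4

Answer: 6 5 4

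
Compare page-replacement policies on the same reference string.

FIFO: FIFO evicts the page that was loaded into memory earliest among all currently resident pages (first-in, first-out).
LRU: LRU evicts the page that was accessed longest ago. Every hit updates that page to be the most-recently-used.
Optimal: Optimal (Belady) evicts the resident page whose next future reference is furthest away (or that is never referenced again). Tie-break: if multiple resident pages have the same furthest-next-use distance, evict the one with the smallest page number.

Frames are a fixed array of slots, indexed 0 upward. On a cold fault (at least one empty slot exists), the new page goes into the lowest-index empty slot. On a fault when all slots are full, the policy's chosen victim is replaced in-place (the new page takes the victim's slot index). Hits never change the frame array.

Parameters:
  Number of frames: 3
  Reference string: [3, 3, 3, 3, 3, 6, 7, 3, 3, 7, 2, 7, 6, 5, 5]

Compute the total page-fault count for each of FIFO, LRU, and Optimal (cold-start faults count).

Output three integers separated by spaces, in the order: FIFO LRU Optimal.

Answer: 5 6 5

Derivation:
--- FIFO ---
  step 0: ref 3 -> FAULT, frames=[3,-,-] (faults so far: 1)
  step 1: ref 3 -> HIT, frames=[3,-,-] (faults so far: 1)
  step 2: ref 3 -> HIT, frames=[3,-,-] (faults so far: 1)
  step 3: ref 3 -> HIT, frames=[3,-,-] (faults so far: 1)
  step 4: ref 3 -> HIT, frames=[3,-,-] (faults so far: 1)
  step 5: ref 6 -> FAULT, frames=[3,6,-] (faults so far: 2)
  step 6: ref 7 -> FAULT, frames=[3,6,7] (faults so far: 3)
  step 7: ref 3 -> HIT, frames=[3,6,7] (faults so far: 3)
  step 8: ref 3 -> HIT, frames=[3,6,7] (faults so far: 3)
  step 9: ref 7 -> HIT, frames=[3,6,7] (faults so far: 3)
  step 10: ref 2 -> FAULT, evict 3, frames=[2,6,7] (faults so far: 4)
  step 11: ref 7 -> HIT, frames=[2,6,7] (faults so far: 4)
  step 12: ref 6 -> HIT, frames=[2,6,7] (faults so far: 4)
  step 13: ref 5 -> FAULT, evict 6, frames=[2,5,7] (faults so far: 5)
  step 14: ref 5 -> HIT, frames=[2,5,7] (faults so far: 5)
  FIFO total faults: 5
--- LRU ---
  step 0: ref 3 -> FAULT, frames=[3,-,-] (faults so far: 1)
  step 1: ref 3 -> HIT, frames=[3,-,-] (faults so far: 1)
  step 2: ref 3 -> HIT, frames=[3,-,-] (faults so far: 1)
  step 3: ref 3 -> HIT, frames=[3,-,-] (faults so far: 1)
  step 4: ref 3 -> HIT, frames=[3,-,-] (faults so far: 1)
  step 5: ref 6 -> FAULT, frames=[3,6,-] (faults so far: 2)
  step 6: ref 7 -> FAULT, frames=[3,6,7] (faults so far: 3)
  step 7: ref 3 -> HIT, frames=[3,6,7] (faults so far: 3)
  step 8: ref 3 -> HIT, frames=[3,6,7] (faults so far: 3)
  step 9: ref 7 -> HIT, frames=[3,6,7] (faults so far: 3)
  step 10: ref 2 -> FAULT, evict 6, frames=[3,2,7] (faults so far: 4)
  step 11: ref 7 -> HIT, frames=[3,2,7] (faults so far: 4)
  step 12: ref 6 -> FAULT, evict 3, frames=[6,2,7] (faults so far: 5)
  step 13: ref 5 -> FAULT, evict 2, frames=[6,5,7] (faults so far: 6)
  step 14: ref 5 -> HIT, frames=[6,5,7] (faults so far: 6)
  LRU total faults: 6
--- Optimal ---
  step 0: ref 3 -> FAULT, frames=[3,-,-] (faults so far: 1)
  step 1: ref 3 -> HIT, frames=[3,-,-] (faults so far: 1)
  step 2: ref 3 -> HIT, frames=[3,-,-] (faults so far: 1)
  step 3: ref 3 -> HIT, frames=[3,-,-] (faults so far: 1)
  step 4: ref 3 -> HIT, frames=[3,-,-] (faults so far: 1)
  step 5: ref 6 -> FAULT, frames=[3,6,-] (faults so far: 2)
  step 6: ref 7 -> FAULT, frames=[3,6,7] (faults so far: 3)
  step 7: ref 3 -> HIT, frames=[3,6,7] (faults so far: 3)
  step 8: ref 3 -> HIT, frames=[3,6,7] (faults so far: 3)
  step 9: ref 7 -> HIT, frames=[3,6,7] (faults so far: 3)
  step 10: ref 2 -> FAULT, evict 3, frames=[2,6,7] (faults so far: 4)
  step 11: ref 7 -> HIT, frames=[2,6,7] (faults so far: 4)
  step 12: ref 6 -> HIT, frames=[2,6,7] (faults so far: 4)
  step 13: ref 5 -> FAULT, evict 2, frames=[5,6,7] (faults so far: 5)
  step 14: ref 5 -> HIT, frames=[5,6,7] (faults so far: 5)
  Optimal total faults: 5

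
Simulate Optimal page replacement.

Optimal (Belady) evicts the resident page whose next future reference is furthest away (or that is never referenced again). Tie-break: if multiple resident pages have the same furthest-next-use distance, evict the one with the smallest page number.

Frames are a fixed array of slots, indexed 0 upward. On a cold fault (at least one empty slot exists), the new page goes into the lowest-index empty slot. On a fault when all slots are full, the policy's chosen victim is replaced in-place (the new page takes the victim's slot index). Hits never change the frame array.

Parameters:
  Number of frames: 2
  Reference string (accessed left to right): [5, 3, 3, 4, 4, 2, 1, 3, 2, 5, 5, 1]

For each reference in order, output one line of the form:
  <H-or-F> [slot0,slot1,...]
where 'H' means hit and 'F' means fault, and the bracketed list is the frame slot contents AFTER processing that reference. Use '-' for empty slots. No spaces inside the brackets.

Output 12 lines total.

F [5,-]
F [5,3]
H [5,3]
F [4,3]
H [4,3]
F [2,3]
F [1,3]
H [1,3]
F [1,2]
F [1,5]
H [1,5]
H [1,5]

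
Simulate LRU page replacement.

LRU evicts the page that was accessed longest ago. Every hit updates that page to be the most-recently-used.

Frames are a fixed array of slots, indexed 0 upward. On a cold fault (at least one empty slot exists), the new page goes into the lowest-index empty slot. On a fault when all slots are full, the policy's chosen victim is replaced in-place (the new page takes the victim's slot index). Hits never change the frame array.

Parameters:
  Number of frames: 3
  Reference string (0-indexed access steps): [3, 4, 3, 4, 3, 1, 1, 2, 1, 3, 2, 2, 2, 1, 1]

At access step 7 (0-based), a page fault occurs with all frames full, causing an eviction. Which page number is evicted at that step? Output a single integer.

Answer: 4

Derivation:
Step 0: ref 3 -> FAULT, frames=[3,-,-]
Step 1: ref 4 -> FAULT, frames=[3,4,-]
Step 2: ref 3 -> HIT, frames=[3,4,-]
Step 3: ref 4 -> HIT, frames=[3,4,-]
Step 4: ref 3 -> HIT, frames=[3,4,-]
Step 5: ref 1 -> FAULT, frames=[3,4,1]
Step 6: ref 1 -> HIT, frames=[3,4,1]
Step 7: ref 2 -> FAULT, evict 4, frames=[3,2,1]
At step 7: evicted page 4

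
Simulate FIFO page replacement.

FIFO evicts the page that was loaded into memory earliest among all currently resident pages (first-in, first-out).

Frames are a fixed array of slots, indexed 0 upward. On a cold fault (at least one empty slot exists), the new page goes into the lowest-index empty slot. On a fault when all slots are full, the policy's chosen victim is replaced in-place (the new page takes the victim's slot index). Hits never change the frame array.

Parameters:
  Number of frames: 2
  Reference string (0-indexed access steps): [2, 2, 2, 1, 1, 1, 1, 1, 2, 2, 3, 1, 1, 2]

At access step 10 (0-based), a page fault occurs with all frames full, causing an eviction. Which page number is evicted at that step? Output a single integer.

Step 0: ref 2 -> FAULT, frames=[2,-]
Step 1: ref 2 -> HIT, frames=[2,-]
Step 2: ref 2 -> HIT, frames=[2,-]
Step 3: ref 1 -> FAULT, frames=[2,1]
Step 4: ref 1 -> HIT, frames=[2,1]
Step 5: ref 1 -> HIT, frames=[2,1]
Step 6: ref 1 -> HIT, frames=[2,1]
Step 7: ref 1 -> HIT, frames=[2,1]
Step 8: ref 2 -> HIT, frames=[2,1]
Step 9: ref 2 -> HIT, frames=[2,1]
Step 10: ref 3 -> FAULT, evict 2, frames=[3,1]
At step 10: evicted page 2

Answer: 2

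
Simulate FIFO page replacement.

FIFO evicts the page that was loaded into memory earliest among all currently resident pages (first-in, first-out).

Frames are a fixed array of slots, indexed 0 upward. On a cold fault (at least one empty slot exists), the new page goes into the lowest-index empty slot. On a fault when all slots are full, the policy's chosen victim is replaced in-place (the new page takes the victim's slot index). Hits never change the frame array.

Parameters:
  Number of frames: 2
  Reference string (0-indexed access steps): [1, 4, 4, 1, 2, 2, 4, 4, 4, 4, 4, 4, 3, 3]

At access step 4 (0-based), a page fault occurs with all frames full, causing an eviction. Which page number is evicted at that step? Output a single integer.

Answer: 1

Derivation:
Step 0: ref 1 -> FAULT, frames=[1,-]
Step 1: ref 4 -> FAULT, frames=[1,4]
Step 2: ref 4 -> HIT, frames=[1,4]
Step 3: ref 1 -> HIT, frames=[1,4]
Step 4: ref 2 -> FAULT, evict 1, frames=[2,4]
At step 4: evicted page 1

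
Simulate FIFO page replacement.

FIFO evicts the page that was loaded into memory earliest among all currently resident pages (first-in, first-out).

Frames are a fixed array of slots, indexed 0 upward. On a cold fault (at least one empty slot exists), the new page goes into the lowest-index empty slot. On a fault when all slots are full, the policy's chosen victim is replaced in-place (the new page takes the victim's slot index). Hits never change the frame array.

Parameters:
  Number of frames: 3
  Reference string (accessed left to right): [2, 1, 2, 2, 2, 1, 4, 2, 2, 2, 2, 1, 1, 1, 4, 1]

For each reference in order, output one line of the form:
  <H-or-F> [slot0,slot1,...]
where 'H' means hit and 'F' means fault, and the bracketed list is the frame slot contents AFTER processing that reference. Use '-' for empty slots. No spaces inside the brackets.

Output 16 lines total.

F [2,-,-]
F [2,1,-]
H [2,1,-]
H [2,1,-]
H [2,1,-]
H [2,1,-]
F [2,1,4]
H [2,1,4]
H [2,1,4]
H [2,1,4]
H [2,1,4]
H [2,1,4]
H [2,1,4]
H [2,1,4]
H [2,1,4]
H [2,1,4]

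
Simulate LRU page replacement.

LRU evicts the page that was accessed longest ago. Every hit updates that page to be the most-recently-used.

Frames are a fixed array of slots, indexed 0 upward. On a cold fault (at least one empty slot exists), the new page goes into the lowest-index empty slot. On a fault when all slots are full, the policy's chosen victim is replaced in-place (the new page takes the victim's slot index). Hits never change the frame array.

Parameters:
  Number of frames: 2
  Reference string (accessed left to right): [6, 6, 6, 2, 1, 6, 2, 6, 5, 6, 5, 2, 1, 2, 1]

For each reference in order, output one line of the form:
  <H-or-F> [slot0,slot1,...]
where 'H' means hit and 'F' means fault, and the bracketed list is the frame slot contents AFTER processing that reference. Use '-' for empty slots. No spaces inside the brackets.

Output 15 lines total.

F [6,-]
H [6,-]
H [6,-]
F [6,2]
F [1,2]
F [1,6]
F [2,6]
H [2,6]
F [5,6]
H [5,6]
H [5,6]
F [5,2]
F [1,2]
H [1,2]
H [1,2]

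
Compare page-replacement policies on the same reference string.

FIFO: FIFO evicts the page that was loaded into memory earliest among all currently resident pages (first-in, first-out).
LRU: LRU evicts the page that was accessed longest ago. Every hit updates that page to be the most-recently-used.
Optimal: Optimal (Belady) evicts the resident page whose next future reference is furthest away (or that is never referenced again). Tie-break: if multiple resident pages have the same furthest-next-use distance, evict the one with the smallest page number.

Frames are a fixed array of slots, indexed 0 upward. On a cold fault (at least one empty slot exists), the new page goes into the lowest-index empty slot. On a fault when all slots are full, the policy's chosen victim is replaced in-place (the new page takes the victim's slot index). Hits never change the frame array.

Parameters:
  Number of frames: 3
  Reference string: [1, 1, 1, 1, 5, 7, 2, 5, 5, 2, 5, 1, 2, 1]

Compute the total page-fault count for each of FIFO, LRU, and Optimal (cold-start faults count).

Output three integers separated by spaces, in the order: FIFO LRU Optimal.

Answer: 5 5 4

Derivation:
--- FIFO ---
  step 0: ref 1 -> FAULT, frames=[1,-,-] (faults so far: 1)
  step 1: ref 1 -> HIT, frames=[1,-,-] (faults so far: 1)
  step 2: ref 1 -> HIT, frames=[1,-,-] (faults so far: 1)
  step 3: ref 1 -> HIT, frames=[1,-,-] (faults so far: 1)
  step 4: ref 5 -> FAULT, frames=[1,5,-] (faults so far: 2)
  step 5: ref 7 -> FAULT, frames=[1,5,7] (faults so far: 3)
  step 6: ref 2 -> FAULT, evict 1, frames=[2,5,7] (faults so far: 4)
  step 7: ref 5 -> HIT, frames=[2,5,7] (faults so far: 4)
  step 8: ref 5 -> HIT, frames=[2,5,7] (faults so far: 4)
  step 9: ref 2 -> HIT, frames=[2,5,7] (faults so far: 4)
  step 10: ref 5 -> HIT, frames=[2,5,7] (faults so far: 4)
  step 11: ref 1 -> FAULT, evict 5, frames=[2,1,7] (faults so far: 5)
  step 12: ref 2 -> HIT, frames=[2,1,7] (faults so far: 5)
  step 13: ref 1 -> HIT, frames=[2,1,7] (faults so far: 5)
  FIFO total faults: 5
--- LRU ---
  step 0: ref 1 -> FAULT, frames=[1,-,-] (faults so far: 1)
  step 1: ref 1 -> HIT, frames=[1,-,-] (faults so far: 1)
  step 2: ref 1 -> HIT, frames=[1,-,-] (faults so far: 1)
  step 3: ref 1 -> HIT, frames=[1,-,-] (faults so far: 1)
  step 4: ref 5 -> FAULT, frames=[1,5,-] (faults so far: 2)
  step 5: ref 7 -> FAULT, frames=[1,5,7] (faults so far: 3)
  step 6: ref 2 -> FAULT, evict 1, frames=[2,5,7] (faults so far: 4)
  step 7: ref 5 -> HIT, frames=[2,5,7] (faults so far: 4)
  step 8: ref 5 -> HIT, frames=[2,5,7] (faults so far: 4)
  step 9: ref 2 -> HIT, frames=[2,5,7] (faults so far: 4)
  step 10: ref 5 -> HIT, frames=[2,5,7] (faults so far: 4)
  step 11: ref 1 -> FAULT, evict 7, frames=[2,5,1] (faults so far: 5)
  step 12: ref 2 -> HIT, frames=[2,5,1] (faults so far: 5)
  step 13: ref 1 -> HIT, frames=[2,5,1] (faults so far: 5)
  LRU total faults: 5
--- Optimal ---
  step 0: ref 1 -> FAULT, frames=[1,-,-] (faults so far: 1)
  step 1: ref 1 -> HIT, frames=[1,-,-] (faults so far: 1)
  step 2: ref 1 -> HIT, frames=[1,-,-] (faults so far: 1)
  step 3: ref 1 -> HIT, frames=[1,-,-] (faults so far: 1)
  step 4: ref 5 -> FAULT, frames=[1,5,-] (faults so far: 2)
  step 5: ref 7 -> FAULT, frames=[1,5,7] (faults so far: 3)
  step 6: ref 2 -> FAULT, evict 7, frames=[1,5,2] (faults so far: 4)
  step 7: ref 5 -> HIT, frames=[1,5,2] (faults so far: 4)
  step 8: ref 5 -> HIT, frames=[1,5,2] (faults so far: 4)
  step 9: ref 2 -> HIT, frames=[1,5,2] (faults so far: 4)
  step 10: ref 5 -> HIT, frames=[1,5,2] (faults so far: 4)
  step 11: ref 1 -> HIT, frames=[1,5,2] (faults so far: 4)
  step 12: ref 2 -> HIT, frames=[1,5,2] (faults so far: 4)
  step 13: ref 1 -> HIT, frames=[1,5,2] (faults so far: 4)
  Optimal total faults: 4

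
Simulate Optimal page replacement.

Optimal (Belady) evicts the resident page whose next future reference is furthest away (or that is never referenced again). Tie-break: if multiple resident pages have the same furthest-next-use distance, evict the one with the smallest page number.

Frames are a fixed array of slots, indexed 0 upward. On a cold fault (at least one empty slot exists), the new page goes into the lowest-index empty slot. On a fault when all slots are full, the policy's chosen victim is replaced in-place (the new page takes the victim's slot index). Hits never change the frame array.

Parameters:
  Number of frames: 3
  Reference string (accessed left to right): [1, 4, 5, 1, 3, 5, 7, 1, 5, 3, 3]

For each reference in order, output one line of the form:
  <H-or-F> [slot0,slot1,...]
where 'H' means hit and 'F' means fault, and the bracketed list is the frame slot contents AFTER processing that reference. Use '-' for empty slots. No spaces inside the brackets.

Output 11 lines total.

F [1,-,-]
F [1,4,-]
F [1,4,5]
H [1,4,5]
F [1,3,5]
H [1,3,5]
F [1,7,5]
H [1,7,5]
H [1,7,5]
F [3,7,5]
H [3,7,5]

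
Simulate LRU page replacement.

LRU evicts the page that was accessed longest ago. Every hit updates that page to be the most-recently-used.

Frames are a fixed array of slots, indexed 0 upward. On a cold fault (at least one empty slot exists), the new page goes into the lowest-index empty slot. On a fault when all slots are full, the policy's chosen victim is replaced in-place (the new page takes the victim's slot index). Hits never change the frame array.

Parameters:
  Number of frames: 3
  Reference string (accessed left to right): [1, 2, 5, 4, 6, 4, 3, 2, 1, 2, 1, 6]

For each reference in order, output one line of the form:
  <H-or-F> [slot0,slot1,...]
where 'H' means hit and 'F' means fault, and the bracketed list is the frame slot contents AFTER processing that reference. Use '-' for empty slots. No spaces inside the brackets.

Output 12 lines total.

F [1,-,-]
F [1,2,-]
F [1,2,5]
F [4,2,5]
F [4,6,5]
H [4,6,5]
F [4,6,3]
F [4,2,3]
F [1,2,3]
H [1,2,3]
H [1,2,3]
F [1,2,6]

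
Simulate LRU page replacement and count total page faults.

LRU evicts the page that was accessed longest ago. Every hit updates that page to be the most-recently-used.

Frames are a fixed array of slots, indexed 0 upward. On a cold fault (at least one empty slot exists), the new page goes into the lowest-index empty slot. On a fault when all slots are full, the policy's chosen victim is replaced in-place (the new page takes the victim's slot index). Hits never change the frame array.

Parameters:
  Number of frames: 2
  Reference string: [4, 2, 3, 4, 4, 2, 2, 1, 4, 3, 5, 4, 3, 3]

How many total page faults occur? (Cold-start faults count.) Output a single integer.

Step 0: ref 4 → FAULT, frames=[4,-]
Step 1: ref 2 → FAULT, frames=[4,2]
Step 2: ref 3 → FAULT (evict 4), frames=[3,2]
Step 3: ref 4 → FAULT (evict 2), frames=[3,4]
Step 4: ref 4 → HIT, frames=[3,4]
Step 5: ref 2 → FAULT (evict 3), frames=[2,4]
Step 6: ref 2 → HIT, frames=[2,4]
Step 7: ref 1 → FAULT (evict 4), frames=[2,1]
Step 8: ref 4 → FAULT (evict 2), frames=[4,1]
Step 9: ref 3 → FAULT (evict 1), frames=[4,3]
Step 10: ref 5 → FAULT (evict 4), frames=[5,3]
Step 11: ref 4 → FAULT (evict 3), frames=[5,4]
Step 12: ref 3 → FAULT (evict 5), frames=[3,4]
Step 13: ref 3 → HIT, frames=[3,4]
Total faults: 11

Answer: 11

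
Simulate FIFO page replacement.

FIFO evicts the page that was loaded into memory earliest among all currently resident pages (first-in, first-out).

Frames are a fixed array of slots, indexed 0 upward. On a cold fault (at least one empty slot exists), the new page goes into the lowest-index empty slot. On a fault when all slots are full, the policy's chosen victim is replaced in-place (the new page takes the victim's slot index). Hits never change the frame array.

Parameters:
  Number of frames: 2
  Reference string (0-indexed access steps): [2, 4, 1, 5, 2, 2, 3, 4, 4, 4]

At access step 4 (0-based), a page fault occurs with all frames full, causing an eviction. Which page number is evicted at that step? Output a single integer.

Answer: 1

Derivation:
Step 0: ref 2 -> FAULT, frames=[2,-]
Step 1: ref 4 -> FAULT, frames=[2,4]
Step 2: ref 1 -> FAULT, evict 2, frames=[1,4]
Step 3: ref 5 -> FAULT, evict 4, frames=[1,5]
Step 4: ref 2 -> FAULT, evict 1, frames=[2,5]
At step 4: evicted page 1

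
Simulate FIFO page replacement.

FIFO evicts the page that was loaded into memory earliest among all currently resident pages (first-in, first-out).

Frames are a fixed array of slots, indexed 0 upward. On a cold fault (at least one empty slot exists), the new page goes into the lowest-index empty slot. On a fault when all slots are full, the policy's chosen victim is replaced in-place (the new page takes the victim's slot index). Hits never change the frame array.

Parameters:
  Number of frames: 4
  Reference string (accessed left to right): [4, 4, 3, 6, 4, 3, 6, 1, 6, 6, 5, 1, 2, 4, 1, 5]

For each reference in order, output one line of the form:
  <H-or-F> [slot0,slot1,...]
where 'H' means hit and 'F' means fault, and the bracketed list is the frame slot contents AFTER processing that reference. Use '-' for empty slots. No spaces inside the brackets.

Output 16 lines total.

F [4,-,-,-]
H [4,-,-,-]
F [4,3,-,-]
F [4,3,6,-]
H [4,3,6,-]
H [4,3,6,-]
H [4,3,6,-]
F [4,3,6,1]
H [4,3,6,1]
H [4,3,6,1]
F [5,3,6,1]
H [5,3,6,1]
F [5,2,6,1]
F [5,2,4,1]
H [5,2,4,1]
H [5,2,4,1]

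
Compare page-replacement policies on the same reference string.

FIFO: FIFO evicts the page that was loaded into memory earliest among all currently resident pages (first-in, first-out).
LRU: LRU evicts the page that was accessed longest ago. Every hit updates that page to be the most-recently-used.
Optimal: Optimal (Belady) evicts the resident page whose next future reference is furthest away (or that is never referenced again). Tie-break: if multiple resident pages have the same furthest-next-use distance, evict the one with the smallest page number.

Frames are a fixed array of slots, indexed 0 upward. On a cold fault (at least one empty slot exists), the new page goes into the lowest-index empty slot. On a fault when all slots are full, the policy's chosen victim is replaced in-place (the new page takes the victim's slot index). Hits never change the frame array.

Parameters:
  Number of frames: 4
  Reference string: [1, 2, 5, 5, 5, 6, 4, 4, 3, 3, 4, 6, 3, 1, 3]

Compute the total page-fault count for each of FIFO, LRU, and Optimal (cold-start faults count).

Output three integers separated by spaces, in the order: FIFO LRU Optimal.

Answer: 7 7 6

Derivation:
--- FIFO ---
  step 0: ref 1 -> FAULT, frames=[1,-,-,-] (faults so far: 1)
  step 1: ref 2 -> FAULT, frames=[1,2,-,-] (faults so far: 2)
  step 2: ref 5 -> FAULT, frames=[1,2,5,-] (faults so far: 3)
  step 3: ref 5 -> HIT, frames=[1,2,5,-] (faults so far: 3)
  step 4: ref 5 -> HIT, frames=[1,2,5,-] (faults so far: 3)
  step 5: ref 6 -> FAULT, frames=[1,2,5,6] (faults so far: 4)
  step 6: ref 4 -> FAULT, evict 1, frames=[4,2,5,6] (faults so far: 5)
  step 7: ref 4 -> HIT, frames=[4,2,5,6] (faults so far: 5)
  step 8: ref 3 -> FAULT, evict 2, frames=[4,3,5,6] (faults so far: 6)
  step 9: ref 3 -> HIT, frames=[4,3,5,6] (faults so far: 6)
  step 10: ref 4 -> HIT, frames=[4,3,5,6] (faults so far: 6)
  step 11: ref 6 -> HIT, frames=[4,3,5,6] (faults so far: 6)
  step 12: ref 3 -> HIT, frames=[4,3,5,6] (faults so far: 6)
  step 13: ref 1 -> FAULT, evict 5, frames=[4,3,1,6] (faults so far: 7)
  step 14: ref 3 -> HIT, frames=[4,3,1,6] (faults so far: 7)
  FIFO total faults: 7
--- LRU ---
  step 0: ref 1 -> FAULT, frames=[1,-,-,-] (faults so far: 1)
  step 1: ref 2 -> FAULT, frames=[1,2,-,-] (faults so far: 2)
  step 2: ref 5 -> FAULT, frames=[1,2,5,-] (faults so far: 3)
  step 3: ref 5 -> HIT, frames=[1,2,5,-] (faults so far: 3)
  step 4: ref 5 -> HIT, frames=[1,2,5,-] (faults so far: 3)
  step 5: ref 6 -> FAULT, frames=[1,2,5,6] (faults so far: 4)
  step 6: ref 4 -> FAULT, evict 1, frames=[4,2,5,6] (faults so far: 5)
  step 7: ref 4 -> HIT, frames=[4,2,5,6] (faults so far: 5)
  step 8: ref 3 -> FAULT, evict 2, frames=[4,3,5,6] (faults so far: 6)
  step 9: ref 3 -> HIT, frames=[4,3,5,6] (faults so far: 6)
  step 10: ref 4 -> HIT, frames=[4,3,5,6] (faults so far: 6)
  step 11: ref 6 -> HIT, frames=[4,3,5,6] (faults so far: 6)
  step 12: ref 3 -> HIT, frames=[4,3,5,6] (faults so far: 6)
  step 13: ref 1 -> FAULT, evict 5, frames=[4,3,1,6] (faults so far: 7)
  step 14: ref 3 -> HIT, frames=[4,3,1,6] (faults so far: 7)
  LRU total faults: 7
--- Optimal ---
  step 0: ref 1 -> FAULT, frames=[1,-,-,-] (faults so far: 1)
  step 1: ref 2 -> FAULT, frames=[1,2,-,-] (faults so far: 2)
  step 2: ref 5 -> FAULT, frames=[1,2,5,-] (faults so far: 3)
  step 3: ref 5 -> HIT, frames=[1,2,5,-] (faults so far: 3)
  step 4: ref 5 -> HIT, frames=[1,2,5,-] (faults so far: 3)
  step 5: ref 6 -> FAULT, frames=[1,2,5,6] (faults so far: 4)
  step 6: ref 4 -> FAULT, evict 2, frames=[1,4,5,6] (faults so far: 5)
  step 7: ref 4 -> HIT, frames=[1,4,5,6] (faults so far: 5)
  step 8: ref 3 -> FAULT, evict 5, frames=[1,4,3,6] (faults so far: 6)
  step 9: ref 3 -> HIT, frames=[1,4,3,6] (faults so far: 6)
  step 10: ref 4 -> HIT, frames=[1,4,3,6] (faults so far: 6)
  step 11: ref 6 -> HIT, frames=[1,4,3,6] (faults so far: 6)
  step 12: ref 3 -> HIT, frames=[1,4,3,6] (faults so far: 6)
  step 13: ref 1 -> HIT, frames=[1,4,3,6] (faults so far: 6)
  step 14: ref 3 -> HIT, frames=[1,4,3,6] (faults so far: 6)
  Optimal total faults: 6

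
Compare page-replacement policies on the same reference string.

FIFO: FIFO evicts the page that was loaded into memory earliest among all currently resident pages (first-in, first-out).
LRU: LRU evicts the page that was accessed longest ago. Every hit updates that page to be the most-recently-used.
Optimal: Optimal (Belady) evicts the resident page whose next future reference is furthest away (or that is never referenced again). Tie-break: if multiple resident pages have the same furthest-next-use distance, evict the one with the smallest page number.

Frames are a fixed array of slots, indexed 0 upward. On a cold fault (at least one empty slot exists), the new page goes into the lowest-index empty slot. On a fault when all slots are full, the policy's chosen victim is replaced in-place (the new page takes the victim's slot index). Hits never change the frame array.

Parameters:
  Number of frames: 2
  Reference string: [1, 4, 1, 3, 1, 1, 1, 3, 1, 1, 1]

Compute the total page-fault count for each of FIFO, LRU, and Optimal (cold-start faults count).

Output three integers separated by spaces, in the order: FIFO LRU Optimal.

--- FIFO ---
  step 0: ref 1 -> FAULT, frames=[1,-] (faults so far: 1)
  step 1: ref 4 -> FAULT, frames=[1,4] (faults so far: 2)
  step 2: ref 1 -> HIT, frames=[1,4] (faults so far: 2)
  step 3: ref 3 -> FAULT, evict 1, frames=[3,4] (faults so far: 3)
  step 4: ref 1 -> FAULT, evict 4, frames=[3,1] (faults so far: 4)
  step 5: ref 1 -> HIT, frames=[3,1] (faults so far: 4)
  step 6: ref 1 -> HIT, frames=[3,1] (faults so far: 4)
  step 7: ref 3 -> HIT, frames=[3,1] (faults so far: 4)
  step 8: ref 1 -> HIT, frames=[3,1] (faults so far: 4)
  step 9: ref 1 -> HIT, frames=[3,1] (faults so far: 4)
  step 10: ref 1 -> HIT, frames=[3,1] (faults so far: 4)
  FIFO total faults: 4
--- LRU ---
  step 0: ref 1 -> FAULT, frames=[1,-] (faults so far: 1)
  step 1: ref 4 -> FAULT, frames=[1,4] (faults so far: 2)
  step 2: ref 1 -> HIT, frames=[1,4] (faults so far: 2)
  step 3: ref 3 -> FAULT, evict 4, frames=[1,3] (faults so far: 3)
  step 4: ref 1 -> HIT, frames=[1,3] (faults so far: 3)
  step 5: ref 1 -> HIT, frames=[1,3] (faults so far: 3)
  step 6: ref 1 -> HIT, frames=[1,3] (faults so far: 3)
  step 7: ref 3 -> HIT, frames=[1,3] (faults so far: 3)
  step 8: ref 1 -> HIT, frames=[1,3] (faults so far: 3)
  step 9: ref 1 -> HIT, frames=[1,3] (faults so far: 3)
  step 10: ref 1 -> HIT, frames=[1,3] (faults so far: 3)
  LRU total faults: 3
--- Optimal ---
  step 0: ref 1 -> FAULT, frames=[1,-] (faults so far: 1)
  step 1: ref 4 -> FAULT, frames=[1,4] (faults so far: 2)
  step 2: ref 1 -> HIT, frames=[1,4] (faults so far: 2)
  step 3: ref 3 -> FAULT, evict 4, frames=[1,3] (faults so far: 3)
  step 4: ref 1 -> HIT, frames=[1,3] (faults so far: 3)
  step 5: ref 1 -> HIT, frames=[1,3] (faults so far: 3)
  step 6: ref 1 -> HIT, frames=[1,3] (faults so far: 3)
  step 7: ref 3 -> HIT, frames=[1,3] (faults so far: 3)
  step 8: ref 1 -> HIT, frames=[1,3] (faults so far: 3)
  step 9: ref 1 -> HIT, frames=[1,3] (faults so far: 3)
  step 10: ref 1 -> HIT, frames=[1,3] (faults so far: 3)
  Optimal total faults: 3

Answer: 4 3 3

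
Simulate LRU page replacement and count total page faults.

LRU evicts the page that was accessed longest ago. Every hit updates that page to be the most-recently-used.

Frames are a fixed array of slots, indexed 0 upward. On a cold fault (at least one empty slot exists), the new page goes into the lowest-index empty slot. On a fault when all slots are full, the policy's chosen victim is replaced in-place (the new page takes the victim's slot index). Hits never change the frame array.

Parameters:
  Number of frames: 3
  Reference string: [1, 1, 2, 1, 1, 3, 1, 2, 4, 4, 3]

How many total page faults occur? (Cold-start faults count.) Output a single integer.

Step 0: ref 1 → FAULT, frames=[1,-,-]
Step 1: ref 1 → HIT, frames=[1,-,-]
Step 2: ref 2 → FAULT, frames=[1,2,-]
Step 3: ref 1 → HIT, frames=[1,2,-]
Step 4: ref 1 → HIT, frames=[1,2,-]
Step 5: ref 3 → FAULT, frames=[1,2,3]
Step 6: ref 1 → HIT, frames=[1,2,3]
Step 7: ref 2 → HIT, frames=[1,2,3]
Step 8: ref 4 → FAULT (evict 3), frames=[1,2,4]
Step 9: ref 4 → HIT, frames=[1,2,4]
Step 10: ref 3 → FAULT (evict 1), frames=[3,2,4]
Total faults: 5

Answer: 5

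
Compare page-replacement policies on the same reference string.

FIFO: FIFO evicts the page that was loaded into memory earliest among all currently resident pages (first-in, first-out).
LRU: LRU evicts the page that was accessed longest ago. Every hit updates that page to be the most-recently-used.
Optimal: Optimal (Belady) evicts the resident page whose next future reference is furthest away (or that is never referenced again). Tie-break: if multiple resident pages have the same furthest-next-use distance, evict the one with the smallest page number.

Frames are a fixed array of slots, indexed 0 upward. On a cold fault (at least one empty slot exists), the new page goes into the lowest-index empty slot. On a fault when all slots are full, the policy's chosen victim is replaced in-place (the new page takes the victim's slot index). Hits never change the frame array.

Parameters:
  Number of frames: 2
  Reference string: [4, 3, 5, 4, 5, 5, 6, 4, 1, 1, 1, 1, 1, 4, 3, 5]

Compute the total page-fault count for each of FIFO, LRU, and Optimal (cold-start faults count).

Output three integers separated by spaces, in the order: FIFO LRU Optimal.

--- FIFO ---
  step 0: ref 4 -> FAULT, frames=[4,-] (faults so far: 1)
  step 1: ref 3 -> FAULT, frames=[4,3] (faults so far: 2)
  step 2: ref 5 -> FAULT, evict 4, frames=[5,3] (faults so far: 3)
  step 3: ref 4 -> FAULT, evict 3, frames=[5,4] (faults so far: 4)
  step 4: ref 5 -> HIT, frames=[5,4] (faults so far: 4)
  step 5: ref 5 -> HIT, frames=[5,4] (faults so far: 4)
  step 6: ref 6 -> FAULT, evict 5, frames=[6,4] (faults so far: 5)
  step 7: ref 4 -> HIT, frames=[6,4] (faults so far: 5)
  step 8: ref 1 -> FAULT, evict 4, frames=[6,1] (faults so far: 6)
  step 9: ref 1 -> HIT, frames=[6,1] (faults so far: 6)
  step 10: ref 1 -> HIT, frames=[6,1] (faults so far: 6)
  step 11: ref 1 -> HIT, frames=[6,1] (faults so far: 6)
  step 12: ref 1 -> HIT, frames=[6,1] (faults so far: 6)
  step 13: ref 4 -> FAULT, evict 6, frames=[4,1] (faults so far: 7)
  step 14: ref 3 -> FAULT, evict 1, frames=[4,3] (faults so far: 8)
  step 15: ref 5 -> FAULT, evict 4, frames=[5,3] (faults so far: 9)
  FIFO total faults: 9
--- LRU ---
  step 0: ref 4 -> FAULT, frames=[4,-] (faults so far: 1)
  step 1: ref 3 -> FAULT, frames=[4,3] (faults so far: 2)
  step 2: ref 5 -> FAULT, evict 4, frames=[5,3] (faults so far: 3)
  step 3: ref 4 -> FAULT, evict 3, frames=[5,4] (faults so far: 4)
  step 4: ref 5 -> HIT, frames=[5,4] (faults so far: 4)
  step 5: ref 5 -> HIT, frames=[5,4] (faults so far: 4)
  step 6: ref 6 -> FAULT, evict 4, frames=[5,6] (faults so far: 5)
  step 7: ref 4 -> FAULT, evict 5, frames=[4,6] (faults so far: 6)
  step 8: ref 1 -> FAULT, evict 6, frames=[4,1] (faults so far: 7)
  step 9: ref 1 -> HIT, frames=[4,1] (faults so far: 7)
  step 10: ref 1 -> HIT, frames=[4,1] (faults so far: 7)
  step 11: ref 1 -> HIT, frames=[4,1] (faults so far: 7)
  step 12: ref 1 -> HIT, frames=[4,1] (faults so far: 7)
  step 13: ref 4 -> HIT, frames=[4,1] (faults so far: 7)
  step 14: ref 3 -> FAULT, evict 1, frames=[4,3] (faults so far: 8)
  step 15: ref 5 -> FAULT, evict 4, frames=[5,3] (faults so far: 9)
  LRU total faults: 9
--- Optimal ---
  step 0: ref 4 -> FAULT, frames=[4,-] (faults so far: 1)
  step 1: ref 3 -> FAULT, frames=[4,3] (faults so far: 2)
  step 2: ref 5 -> FAULT, evict 3, frames=[4,5] (faults so far: 3)
  step 3: ref 4 -> HIT, frames=[4,5] (faults so far: 3)
  step 4: ref 5 -> HIT, frames=[4,5] (faults so far: 3)
  step 5: ref 5 -> HIT, frames=[4,5] (faults so far: 3)
  step 6: ref 6 -> FAULT, evict 5, frames=[4,6] (faults so far: 4)
  step 7: ref 4 -> HIT, frames=[4,6] (faults so far: 4)
  step 8: ref 1 -> FAULT, evict 6, frames=[4,1] (faults so far: 5)
  step 9: ref 1 -> HIT, frames=[4,1] (faults so far: 5)
  step 10: ref 1 -> HIT, frames=[4,1] (faults so far: 5)
  step 11: ref 1 -> HIT, frames=[4,1] (faults so far: 5)
  step 12: ref 1 -> HIT, frames=[4,1] (faults so far: 5)
  step 13: ref 4 -> HIT, frames=[4,1] (faults so far: 5)
  step 14: ref 3 -> FAULT, evict 1, frames=[4,3] (faults so far: 6)
  step 15: ref 5 -> FAULT, evict 3, frames=[4,5] (faults so far: 7)
  Optimal total faults: 7

Answer: 9 9 7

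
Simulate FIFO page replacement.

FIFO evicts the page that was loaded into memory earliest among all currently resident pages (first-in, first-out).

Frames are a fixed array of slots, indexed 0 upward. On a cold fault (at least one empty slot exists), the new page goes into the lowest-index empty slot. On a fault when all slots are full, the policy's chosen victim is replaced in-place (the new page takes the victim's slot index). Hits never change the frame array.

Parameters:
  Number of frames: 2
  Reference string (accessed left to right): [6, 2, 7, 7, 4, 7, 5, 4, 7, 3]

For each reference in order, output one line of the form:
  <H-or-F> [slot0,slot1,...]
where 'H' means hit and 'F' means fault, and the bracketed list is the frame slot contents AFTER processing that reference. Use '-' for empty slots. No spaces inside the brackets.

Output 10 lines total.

F [6,-]
F [6,2]
F [7,2]
H [7,2]
F [7,4]
H [7,4]
F [5,4]
H [5,4]
F [5,7]
F [3,7]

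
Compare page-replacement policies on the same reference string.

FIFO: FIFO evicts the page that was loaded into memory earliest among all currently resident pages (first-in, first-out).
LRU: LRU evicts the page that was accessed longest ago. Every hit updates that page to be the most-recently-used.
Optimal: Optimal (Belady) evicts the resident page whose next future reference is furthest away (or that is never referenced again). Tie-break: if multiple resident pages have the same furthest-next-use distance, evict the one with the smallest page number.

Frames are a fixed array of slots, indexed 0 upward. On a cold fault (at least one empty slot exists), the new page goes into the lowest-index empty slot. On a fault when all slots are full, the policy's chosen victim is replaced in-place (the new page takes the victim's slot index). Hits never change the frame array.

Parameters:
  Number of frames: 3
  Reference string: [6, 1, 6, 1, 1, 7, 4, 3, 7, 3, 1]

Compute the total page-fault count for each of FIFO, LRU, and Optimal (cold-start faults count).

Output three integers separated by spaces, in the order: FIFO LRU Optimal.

--- FIFO ---
  step 0: ref 6 -> FAULT, frames=[6,-,-] (faults so far: 1)
  step 1: ref 1 -> FAULT, frames=[6,1,-] (faults so far: 2)
  step 2: ref 6 -> HIT, frames=[6,1,-] (faults so far: 2)
  step 3: ref 1 -> HIT, frames=[6,1,-] (faults so far: 2)
  step 4: ref 1 -> HIT, frames=[6,1,-] (faults so far: 2)
  step 5: ref 7 -> FAULT, frames=[6,1,7] (faults so far: 3)
  step 6: ref 4 -> FAULT, evict 6, frames=[4,1,7] (faults so far: 4)
  step 7: ref 3 -> FAULT, evict 1, frames=[4,3,7] (faults so far: 5)
  step 8: ref 7 -> HIT, frames=[4,3,7] (faults so far: 5)
  step 9: ref 3 -> HIT, frames=[4,3,7] (faults so far: 5)
  step 10: ref 1 -> FAULT, evict 7, frames=[4,3,1] (faults so far: 6)
  FIFO total faults: 6
--- LRU ---
  step 0: ref 6 -> FAULT, frames=[6,-,-] (faults so far: 1)
  step 1: ref 1 -> FAULT, frames=[6,1,-] (faults so far: 2)
  step 2: ref 6 -> HIT, frames=[6,1,-] (faults so far: 2)
  step 3: ref 1 -> HIT, frames=[6,1,-] (faults so far: 2)
  step 4: ref 1 -> HIT, frames=[6,1,-] (faults so far: 2)
  step 5: ref 7 -> FAULT, frames=[6,1,7] (faults so far: 3)
  step 6: ref 4 -> FAULT, evict 6, frames=[4,1,7] (faults so far: 4)
  step 7: ref 3 -> FAULT, evict 1, frames=[4,3,7] (faults so far: 5)
  step 8: ref 7 -> HIT, frames=[4,3,7] (faults so far: 5)
  step 9: ref 3 -> HIT, frames=[4,3,7] (faults so far: 5)
  step 10: ref 1 -> FAULT, evict 4, frames=[1,3,7] (faults so far: 6)
  LRU total faults: 6
--- Optimal ---
  step 0: ref 6 -> FAULT, frames=[6,-,-] (faults so far: 1)
  step 1: ref 1 -> FAULT, frames=[6,1,-] (faults so far: 2)
  step 2: ref 6 -> HIT, frames=[6,1,-] (faults so far: 2)
  step 3: ref 1 -> HIT, frames=[6,1,-] (faults so far: 2)
  step 4: ref 1 -> HIT, frames=[6,1,-] (faults so far: 2)
  step 5: ref 7 -> FAULT, frames=[6,1,7] (faults so far: 3)
  step 6: ref 4 -> FAULT, evict 6, frames=[4,1,7] (faults so far: 4)
  step 7: ref 3 -> FAULT, evict 4, frames=[3,1,7] (faults so far: 5)
  step 8: ref 7 -> HIT, frames=[3,1,7] (faults so far: 5)
  step 9: ref 3 -> HIT, frames=[3,1,7] (faults so far: 5)
  step 10: ref 1 -> HIT, frames=[3,1,7] (faults so far: 5)
  Optimal total faults: 5

Answer: 6 6 5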